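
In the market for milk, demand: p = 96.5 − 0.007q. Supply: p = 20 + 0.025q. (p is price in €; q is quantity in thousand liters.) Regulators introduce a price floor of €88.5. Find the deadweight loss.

€24910.79 thousand

Competitive equilibrium: 96.5 − 0.007q = 20 + 0.025q → q* = 2390.625, p* = 79.76563.
At the floor p = 88.5, quantity demanded = (96.5 − 88.5)/0.007 = 1142.85714.
Sellers' marginal cost at q' = 1142.85714: 20 + 0.025·1142.85714 = 48.57143.
Δq = 2390.625 − 1142.85714 = 1247.76786; wedge = 88.5 − 48.57143 = 39.92857.
DWL = ½ × 1247.76786 × 39.92857 = €24910.79 thousand.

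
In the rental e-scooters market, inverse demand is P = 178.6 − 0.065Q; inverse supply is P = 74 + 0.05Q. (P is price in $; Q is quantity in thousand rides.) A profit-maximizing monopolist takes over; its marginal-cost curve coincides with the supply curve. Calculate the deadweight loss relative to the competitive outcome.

Competitive equilibrium: 178.6 − 0.065Q = 74 + 0.05Q → Q* = 909.5652, P* = 119.4783.
Marginal revenue: MR = 178.6 − 0.13Q. Set MR = MC: 178.6 − 0.13Q = 74 + 0.05Q → Q_m = 581.1111.
Price P_m = 178.6 − 0.065·581.1111 = 140.8278; MC(Q_m) = 74 + 0.05·581.1111 = 103.0556.
Competitive Q* = 909.5652, so ΔQ = 328.4541; wedge = 140.8278 − 103.0556 = 37.7722.
DWL = ½ × 328.4541 × 37.7722 = $6203.22 thousand.

$6203.22 thousand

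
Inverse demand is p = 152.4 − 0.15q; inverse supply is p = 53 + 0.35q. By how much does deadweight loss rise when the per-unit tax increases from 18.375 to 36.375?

985.50

Competitive equilibrium: 152.4 − 0.15q = 53 + 0.35q → q* = 198.8, p* = 122.58.
For a per-unit tax t: Δq = t/0.5, so DWL = ½·t·(t/0.5) = t²/1.
At t = 18.375: DWL = 337.641. At t = 36.375: DWL = 1323.141.
Increase = 1323.141 − 337.641 = 985.50.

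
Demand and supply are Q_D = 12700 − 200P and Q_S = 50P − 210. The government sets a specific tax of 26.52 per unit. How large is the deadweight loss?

In inverse form: demand P = 63.5 − 0.005Q, supply P = 4.2 + 0.02Q.
Competitive equilibrium: 63.5 − 0.005Q = 4.2 + 0.02Q → Q* = 2372, P* = 51.64.
With the tax, the buyer price exceeds the seller price by 26.52: (63.5 − 0.005Q) − (4.2 + 0.02Q) = 26.52 → Q' = 1311.2.
ΔQ = 2372 − 1311.2 = 1060.8; the wedge equals the tax, 26.52.
Deadweight loss = ½ × 1060.8 × 26.52 = 14066.208.

14066.208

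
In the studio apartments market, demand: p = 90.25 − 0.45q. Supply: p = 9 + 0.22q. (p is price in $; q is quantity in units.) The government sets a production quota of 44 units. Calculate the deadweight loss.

$2000.10

Competitive equilibrium: 90.25 − 0.45q = 9 + 0.22q → q* = 121.2687, p* = 35.6791.
At q = 44: demand price = 90.25 − 0.45·44 = 70.45; supply price = 9 + 0.22·44 = 18.68.
Δq = 121.2687 − 44 = 77.2687; wedge = 70.45 − 18.68 = 51.77.
The triangle = ½ × 77.2687 × 51.77 = $2000.10.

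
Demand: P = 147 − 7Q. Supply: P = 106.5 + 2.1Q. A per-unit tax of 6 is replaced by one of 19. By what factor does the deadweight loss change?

10.028

Competitive equilibrium: 147 − 7Q = 106.5 + 2.1Q → Q* = 4.4505, P* = 115.8462.
For a per-unit tax t: ΔQ = t/9.1, so DWL = ½·t·(t/9.1) = t²/18.2.
At t = 6: DWL = 1.978. At t = 19: DWL = 19.835.
Ratio = (19/6)² = 10.028.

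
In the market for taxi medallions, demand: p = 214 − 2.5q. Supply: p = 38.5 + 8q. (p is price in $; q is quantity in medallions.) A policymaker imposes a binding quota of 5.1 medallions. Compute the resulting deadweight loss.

$708.18

Competitive equilibrium: 214 − 2.5q = 38.5 + 8q → q* = 16.7143, p* = 172.2143.
At q = 5.1: demand price = 214 − 2.5·5.1 = 201.25; supply price = 38.5 + 8·5.1 = 79.3.
Δq = 16.7143 − 5.1 = 11.6143; wedge = 201.25 − 79.3 = 121.95.
Deadweight loss = ½ × 11.6143 × 121.95 = $708.18.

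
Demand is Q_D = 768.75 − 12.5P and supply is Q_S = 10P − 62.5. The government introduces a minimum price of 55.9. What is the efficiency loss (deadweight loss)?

5052.84

In inverse form: demand P = 61.5 − 0.08Q, supply P = 6.25 + 0.1Q.
Competitive equilibrium: 61.5 − 0.08Q = 6.25 + 0.1Q → Q* = 306.9444, P* = 36.9444.
At the floor P = 55.9, quantity demanded = (61.5 − 55.9)/0.08 = 70.
Sellers' marginal cost at Q' = 70: 6.25 + 0.1·70 = 13.25.
ΔQ = 306.9444 − 70 = 236.9444; wedge = 55.9 − 13.25 = 42.65.
The triangle = ½ × 236.9444 × 42.65 = 5052.84.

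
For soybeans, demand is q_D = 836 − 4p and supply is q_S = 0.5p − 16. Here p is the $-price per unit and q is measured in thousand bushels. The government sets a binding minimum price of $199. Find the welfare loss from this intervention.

In inverse form: demand p = 209 − 0.25q, supply p = 32 + 2q.
Competitive equilibrium: 209 − 0.25q = 32 + 2q → q* = 78.6667, p* = 189.3333.
At the floor p = 199, quantity demanded = (209 − 199)/0.25 = 40.
Sellers' marginal cost at q' = 40: 32 + 2·40 = 112.
Δq = 78.6667 − 40 = 38.6667; wedge = 199 − 112 = 87.
The triangle = ½ × 38.6667 × 87 = $1682 thousand.

$1682 thousand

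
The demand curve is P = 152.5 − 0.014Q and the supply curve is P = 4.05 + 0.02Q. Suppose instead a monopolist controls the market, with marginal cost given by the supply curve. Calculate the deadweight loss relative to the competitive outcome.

27569.26

Competitive equilibrium: 152.5 − 0.014Q = 4.05 + 0.02Q → Q* = 4366.176471, P* = 91.373529.
Marginal revenue: MR = 152.5 − 0.028Q. Set MR = MC: 152.5 − 0.028Q = 4.05 + 0.02Q → Q_m = 3092.708333.
Price P_m = 152.5 − 0.014·3092.708333 = 109.202083; MC(Q_m) = 4.05 + 0.02·3092.708333 = 65.904167.
Competitive Q* = 4366.176471, so ΔQ = 1273.468138; wedge = 109.202083 − 65.904167 = 43.297916.
Welfare loss = ½ × 1273.468138 × 43.297916 = 27569.26.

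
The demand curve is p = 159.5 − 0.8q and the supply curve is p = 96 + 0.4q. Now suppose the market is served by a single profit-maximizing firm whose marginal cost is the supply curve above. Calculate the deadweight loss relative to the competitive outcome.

268.82

Competitive equilibrium: 159.5 − 0.8q = 96 + 0.4q → q* = 52.9167, p* = 117.1667.
Marginal revenue: MR = 159.5 − 1.6q. Set MR = MC: 159.5 − 1.6q = 96 + 0.4q → q_m = 31.75.
Price p_m = 159.5 − 0.8·31.75 = 134.1; MC(q_m) = 96 + 0.4·31.75 = 108.7.
Competitive q* = 52.9167, so Δq = 21.1667; wedge = 134.1 − 108.7 = 25.4.
The triangle = ½ × 21.1667 × 25.4 = 268.82.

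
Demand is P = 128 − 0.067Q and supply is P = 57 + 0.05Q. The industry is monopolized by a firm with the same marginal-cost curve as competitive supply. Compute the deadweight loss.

2856.37

Competitive equilibrium: 128 − 0.067Q = 57 + 0.05Q → Q* = 606.83761, P* = 87.34188.
Marginal revenue: MR = 128 − 0.134Q. Set MR = MC: 128 − 0.134Q = 57 + 0.05Q → Q_m = 385.86957.
Price P_m = 128 − 0.067·385.86957 = 102.14674; MC(Q_m) = 57 + 0.05·385.86957 = 76.29348.
Competitive Q* = 606.83761, so ΔQ = 220.96804; wedge = 102.14674 − 76.29348 = 25.85326.
DWL = ½ × 220.96804 × 25.85326 = 2856.37.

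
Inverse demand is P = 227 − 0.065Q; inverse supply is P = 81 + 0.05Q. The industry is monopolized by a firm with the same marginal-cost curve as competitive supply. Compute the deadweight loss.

12085.36

Competitive equilibrium: 227 − 0.065Q = 81 + 0.05Q → Q* = 1269.56522, P* = 144.47826.
Marginal revenue: MR = 227 − 0.13Q. Set MR = MC: 227 − 0.13Q = 81 + 0.05Q → Q_m = 811.11111.
Price P_m = 227 − 0.065·811.11111 = 174.27778; MC(Q_m) = 81 + 0.05·811.11111 = 121.55556.
Competitive Q* = 1269.56522, so ΔQ = 458.45411; wedge = 174.27778 − 121.55556 = 52.72222.
The triangle = ½ × 458.45411 × 52.72222 = 12085.36.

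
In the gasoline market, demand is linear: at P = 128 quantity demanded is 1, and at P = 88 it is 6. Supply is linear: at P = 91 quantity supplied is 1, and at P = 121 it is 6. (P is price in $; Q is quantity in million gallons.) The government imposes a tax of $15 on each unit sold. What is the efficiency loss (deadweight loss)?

Demand slope = (88 − 128)/(6 − 1) = −8, so P = 136 − 8Q.
Supply slope = (121 − 91)/(6 − 1) = 6, so P = 85 + 6Q.
Competitive equilibrium: 136 − 8Q = 85 + 6Q → Q* = 3.6429, P* = 106.8571.
With the tax, the buyer price exceeds the seller price by 15: (136 − 8Q) − (85 + 6Q) = 15 → Q' = 2.5714.
ΔQ = 3.6429 − 2.5714 = 1.0715; the wedge equals the tax, 15.
Welfare loss = ½ × 1.0715 × 15 = $8.04 million.

$8.04 million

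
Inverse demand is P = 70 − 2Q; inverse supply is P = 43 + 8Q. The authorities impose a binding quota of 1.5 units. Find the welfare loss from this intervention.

7.20

Competitive equilibrium: 70 − 2Q = 43 + 8Q → Q* = 2.7, P* = 64.6.
At Q = 1.5: demand price = 70 − 2·1.5 = 67; supply price = 43 + 8·1.5 = 55.
ΔQ = 2.7 − 1.5 = 1.2; wedge = 67 − 55 = 12.
The triangle = ½ × 1.2 × 12 = 7.20.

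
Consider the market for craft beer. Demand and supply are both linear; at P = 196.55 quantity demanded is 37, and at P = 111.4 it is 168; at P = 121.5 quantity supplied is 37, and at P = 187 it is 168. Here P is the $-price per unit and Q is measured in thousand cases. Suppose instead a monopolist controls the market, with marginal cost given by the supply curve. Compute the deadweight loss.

$784.09 thousand

Demand slope = (111.4 − 196.55)/(168 − 37) = −0.65, so P = 220.6 − 0.65Q.
Supply slope = (187 − 121.5)/(168 − 37) = 0.5, so P = 103 + 0.5Q.
Competitive equilibrium: 220.6 − 0.65Q = 103 + 0.5Q → Q* = 102.26087, P* = 154.13043.
Marginal revenue: MR = 220.6 − 1.3Q. Set MR = MC: 220.6 − 1.3Q = 103 + 0.5Q → Q_m = 65.33333.
Price P_m = 220.6 − 0.65·65.33333 = 178.13334; MC(Q_m) = 103 + 0.5·65.33333 = 135.66667.
Competitive Q* = 102.26087, so ΔQ = 36.92754; wedge = 178.13334 − 135.66667 = 42.46667.
DWL = ½ × 36.92754 × 42.46667 = $784.09 thousand.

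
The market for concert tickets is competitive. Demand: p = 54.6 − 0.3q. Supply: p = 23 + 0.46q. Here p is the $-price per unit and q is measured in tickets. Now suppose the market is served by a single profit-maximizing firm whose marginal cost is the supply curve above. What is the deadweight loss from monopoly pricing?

Competitive equilibrium: 54.6 − 0.3q = 23 + 0.46q → q* = 41.5789, p* = 42.1263.
Marginal revenue: MR = 54.6 − 0.6q. Set MR = MC: 54.6 − 0.6q = 23 + 0.46q → q_m = 29.8113.
Price p_m = 54.6 − 0.3·29.8113 = 45.6566; MC(q_m) = 23 + 0.46·29.8113 = 36.7132.
Competitive q* = 41.5789, so Δq = 11.7676; wedge = 45.6566 − 36.7132 = 8.9434.
DWL = ½ × 11.7676 × 8.9434 = $52.62.

$52.62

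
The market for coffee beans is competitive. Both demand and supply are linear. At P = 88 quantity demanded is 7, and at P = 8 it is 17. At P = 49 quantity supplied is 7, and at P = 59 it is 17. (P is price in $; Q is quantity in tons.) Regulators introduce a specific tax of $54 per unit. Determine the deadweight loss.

Demand slope = (8 − 88)/(17 − 7) = −8, so P = 144 − 8Q.
Supply slope = (59 − 49)/(17 − 7) = 1, so P = 42 + Q.
Competitive equilibrium: 144 − 8Q = 42 + Q → Q* = 11.3333, P* = 53.3333.
With the tax, the buyer price exceeds the seller price by 54: (144 − 8Q) − (42 + Q) = 54 → Q' = 5.3333.
ΔQ = 11.3333 − 5.3333 = 6; the wedge equals the tax, 54.
Deadweight loss = ½ × 6 × 54 = $162.

$162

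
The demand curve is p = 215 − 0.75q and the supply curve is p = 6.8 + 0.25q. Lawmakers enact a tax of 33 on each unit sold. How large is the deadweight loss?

Competitive equilibrium: 215 − 0.75q = 6.8 + 0.25q → q* = 208.2, p* = 58.85.
With the tax, the buyer price exceeds the seller price by 33: (215 − 0.75q) − (6.8 + 0.25q) = 33 → q' = 175.2.
Δq = 208.2 − 175.2 = 33; the wedge equals the tax, 33.
Deadweight loss = ½ × 33 × 33 = 544.50.

544.50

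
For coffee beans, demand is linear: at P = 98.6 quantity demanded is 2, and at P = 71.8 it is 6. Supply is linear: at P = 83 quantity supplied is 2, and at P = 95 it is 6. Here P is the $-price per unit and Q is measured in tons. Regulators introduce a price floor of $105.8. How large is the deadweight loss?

Demand slope = (71.8 − 98.6)/(6 − 2) = −6.7, so P = 112 − 6.7Q.
Supply slope = (95 − 83)/(6 − 2) = 3, so P = 77 + 3Q.
Competitive equilibrium: 112 − 6.7Q = 77 + 3Q → Q* = 3.6082, P* = 87.8247.
At the floor P = 105.8, quantity demanded = (112 − 105.8)/6.7 = 0.9254.
Sellers' marginal cost at Q' = 0.9254: 77 + 3·0.9254 = 79.7762.
ΔQ = 3.6082 − 0.9254 = 2.6828; wedge = 105.8 − 79.7762 = 26.0238.
The triangle = ½ × 2.6828 × 26.0238 = $34.91.

$34.91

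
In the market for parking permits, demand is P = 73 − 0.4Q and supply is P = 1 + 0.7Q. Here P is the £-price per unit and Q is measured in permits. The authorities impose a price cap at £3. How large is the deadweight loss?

Competitive equilibrium: 73 − 0.4Q = 1 + 0.7Q → Q* = 65.4545, P* = 46.8182.
At the ceiling P = 3, quantity supplied = (3 − 1)/0.7 = 2.8571.
Willingness to pay at Q' = 2.8571: 73 − 0.4·2.8571 = 71.8572.
ΔQ = 65.4545 − 2.8571 = 62.5974; wedge = 71.8572 − 3 = 68.8572.
Deadweight loss = ½ × 62.5974 × 68.8572 = £2155.14.

£2155.14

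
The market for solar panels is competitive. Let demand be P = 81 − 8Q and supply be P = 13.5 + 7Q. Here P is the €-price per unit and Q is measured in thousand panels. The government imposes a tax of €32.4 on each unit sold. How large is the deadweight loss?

Competitive equilibrium: 81 − 8Q = 13.5 + 7Q → Q* = 4.5, P* = 45.
With the tax, the buyer price exceeds the seller price by 32.4: (81 − 8Q) − (13.5 + 7Q) = 32.4 → Q' = 2.34.
ΔQ = 4.5 − 2.34 = 2.16; the wedge equals the tax, 32.4.
Welfare loss = ½ × 2.16 × 32.4 = €34.992 thousand.

€34.992 thousand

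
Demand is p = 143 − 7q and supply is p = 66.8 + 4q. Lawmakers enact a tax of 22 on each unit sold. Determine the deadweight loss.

Competitive equilibrium: 143 − 7q = 66.8 + 4q → q* = 6.9273, p* = 94.5091.
With the tax, the buyer price exceeds the seller price by 22: (143 − 7q) − (66.8 + 4q) = 22 → q' = 4.9273.
Δq = 6.9273 − 4.9273 = 2; the wedge equals the tax, 22.
DWL = ½ × 2 × 22 = 22.

22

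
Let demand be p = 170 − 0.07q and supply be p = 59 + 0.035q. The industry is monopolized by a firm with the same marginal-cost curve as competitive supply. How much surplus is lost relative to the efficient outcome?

9387.43

Competitive equilibrium: 170 − 0.07q = 59 + 0.035q → q* = 1057.1429, p* = 96.
Marginal revenue: MR = 170 − 0.14q. Set MR = MC: 170 − 0.14q = 59 + 0.035q → q_m = 634.2857.
Price p_m = 170 − 0.07·634.2857 = 125.6; MC(q_m) = 59 + 0.035·634.2857 = 81.2.
Competitive q* = 1057.1429, so Δq = 422.8572; wedge = 125.6 − 81.2 = 44.4.
The triangle = ½ × 422.8572 × 44.4 = 9387.43.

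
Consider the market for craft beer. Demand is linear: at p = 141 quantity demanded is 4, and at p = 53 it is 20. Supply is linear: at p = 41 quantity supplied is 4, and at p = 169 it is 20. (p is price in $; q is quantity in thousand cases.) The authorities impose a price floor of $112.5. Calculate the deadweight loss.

Demand slope = (53 − 141)/(20 − 4) = −5.5, so p = 163 − 5.5q.
Supply slope = (169 − 41)/(20 − 4) = 8, so p = 9 + 8q.
Competitive equilibrium: 163 − 5.5q = 9 + 8q → q* = 11.4074, p* = 100.2593.
At the floor p = 112.5, quantity demanded = (163 − 112.5)/5.5 = 9.1818.
Sellers' marginal cost at q' = 9.1818: 9 + 8·9.1818 = 82.4544.
Δq = 11.4074 − 9.1818 = 2.2256; wedge = 112.5 − 82.4544 = 30.0456.
DWL = ½ × 2.2256 × 30.0456 = $33.43 thousand.

$33.43 thousand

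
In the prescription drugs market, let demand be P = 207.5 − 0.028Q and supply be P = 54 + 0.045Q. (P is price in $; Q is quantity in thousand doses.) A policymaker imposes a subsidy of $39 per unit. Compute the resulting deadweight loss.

Competitive equilibrium: 207.5 − 0.028Q = 54 + 0.045Q → Q* = 2102.7397, P* = 148.6233.
The subsidy lowers effective supply by 39: P = 15 + 0.045Q.
New quantity: 207.5 − 0.028Q = 15 + 0.045Q → Q' = 2636.9863.
Overproduction ΔQ = 2636.9863 − 2102.7397 = 534.2466; wedge = subsidy = 39.
The triangle = ½ × 534.2466 × 39 = $10417.81 thousand.

$10417.81 thousand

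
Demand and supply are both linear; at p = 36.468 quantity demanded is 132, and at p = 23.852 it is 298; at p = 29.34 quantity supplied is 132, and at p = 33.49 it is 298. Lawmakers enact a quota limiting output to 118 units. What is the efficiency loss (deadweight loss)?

361.22

Demand slope = (23.852 − 36.468)/(298 − 132) = −0.076, so p = 46.5 − 0.076q.
Supply slope = (33.49 − 29.34)/(298 − 132) = 0.025, so p = 26.04 + 0.025q.
Competitive equilibrium: 46.5 − 0.076q = 26.04 + 0.025q → q* = 202.5743, p* = 31.1044.
At q = 118: demand price = 46.5 − 0.076·118 = 37.532; supply price = 26.04 + 0.025·118 = 28.99.
Δq = 202.5743 − 118 = 84.5743; wedge = 37.532 − 28.99 = 8.542.
Deadweight loss = ½ × 84.5743 × 8.542 = 361.22.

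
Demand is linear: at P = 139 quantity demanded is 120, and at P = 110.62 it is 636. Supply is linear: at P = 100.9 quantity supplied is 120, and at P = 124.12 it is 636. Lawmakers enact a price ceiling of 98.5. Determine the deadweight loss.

9432.27

Demand slope = (110.62 − 139)/(636 − 120) = −0.055, so P = 145.6 − 0.055Q.
Supply slope = (124.12 − 100.9)/(636 − 120) = 0.045, so P = 95.5 + 0.045Q.
Competitive equilibrium: 145.6 − 0.055Q = 95.5 + 0.045Q → Q* = 501, P* = 118.045.
At the ceiling P = 98.5, quantity supplied = (98.5 − 95.5)/0.045 = 66.66667.
Willingness to pay at Q' = 66.66667: 145.6 − 0.055·66.66667 = 141.93333.
ΔQ = 501 − 66.66667 = 434.33333; wedge = 141.93333 − 98.5 = 43.43333.
DWL = ½ × 434.33333 × 43.43333 = 9432.27.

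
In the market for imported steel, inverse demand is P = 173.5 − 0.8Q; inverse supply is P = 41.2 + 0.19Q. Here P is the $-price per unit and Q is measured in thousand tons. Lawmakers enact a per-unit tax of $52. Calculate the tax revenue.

$4217.78 thousand

Competitive equilibrium: 173.5 − 0.8Q = 41.2 + 0.19Q → Q* = 133.6364, P* = 66.5909.
With the tax, the buyer price exceeds the seller price by 52: (173.5 − 0.8Q) − (41.2 + 0.19Q) = 52 → Q' = 81.1111.
Tax revenue = 52 × 81.1111 = $4217.78 thousand.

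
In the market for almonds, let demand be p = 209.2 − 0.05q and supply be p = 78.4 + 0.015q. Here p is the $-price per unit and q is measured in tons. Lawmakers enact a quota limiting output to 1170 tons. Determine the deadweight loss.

$23058.17

Competitive equilibrium: 209.2 − 0.05q = 78.4 + 0.015q → q* = 2012.3077, p* = 108.5846.
At q = 1170: demand price = 209.2 − 0.05·1170 = 150.7; supply price = 78.4 + 0.015·1170 = 95.95.
Δq = 2012.3077 − 1170 = 842.3077; wedge = 150.7 − 95.95 = 54.75.
The triangle = ½ × 842.3077 × 54.75 = $23058.17.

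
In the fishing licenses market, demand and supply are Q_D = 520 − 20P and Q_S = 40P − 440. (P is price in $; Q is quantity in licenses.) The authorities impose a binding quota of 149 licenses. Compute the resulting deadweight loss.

$97.54

In inverse form: demand P = 26 − 0.05Q, supply P = 11 + 0.025Q.
Competitive equilibrium: 26 − 0.05Q = 11 + 0.025Q → Q* = 200, P* = 16.
At Q = 149: demand price = 26 − 0.05·149 = 18.55; supply price = 11 + 0.025·149 = 14.725.
ΔQ = 200 − 149 = 51; wedge = 18.55 − 14.725 = 3.825.
Welfare loss = ½ × 51 × 3.825 = $97.54.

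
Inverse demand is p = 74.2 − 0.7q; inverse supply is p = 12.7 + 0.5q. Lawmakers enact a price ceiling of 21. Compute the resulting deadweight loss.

Competitive equilibrium: 74.2 − 0.7q = 12.7 + 0.5q → q* = 51.25, p* = 38.325.
At the ceiling p = 21, quantity supplied = (21 − 12.7)/0.5 = 16.6.
Willingness to pay at q' = 16.6: 74.2 − 0.7·16.6 = 62.58.
Δq = 51.25 − 16.6 = 34.65; wedge = 62.58 − 21 = 41.58.
DWL = ½ × 34.65 × 41.58 = 720.37.

720.37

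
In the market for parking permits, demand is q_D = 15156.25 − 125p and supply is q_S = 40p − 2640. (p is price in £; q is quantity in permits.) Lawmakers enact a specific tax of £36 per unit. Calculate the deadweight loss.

In inverse form: demand p = 121.25 − 0.008q, supply p = 66 + 0.025q.
Competitive equilibrium: 121.25 − 0.008q = 66 + 0.025q → q* = 1674.2424, p* = 107.8561.
With the tax, the buyer price exceeds the seller price by 36: (121.25 − 0.008q) − (66 + 0.025q) = 36 → q' = 583.3333.
Δq = 1674.2424 − 583.3333 = 1090.9091; the wedge equals the tax, 36.
Welfare loss = ½ × 1090.9091 × 36 = £19636.36.

£19636.36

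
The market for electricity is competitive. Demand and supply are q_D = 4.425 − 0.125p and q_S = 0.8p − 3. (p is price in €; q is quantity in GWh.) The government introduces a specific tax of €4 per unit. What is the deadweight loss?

In inverse form: demand p = 35.4 − 8q, supply p = 3.75 + 1.25q.
Competitive equilibrium: 35.4 − 8q = 3.75 + 1.25q → q* = 3.4216, p* = 8.027.
With the tax, the buyer price exceeds the seller price by 4: (35.4 − 8q) − (3.75 + 1.25q) = 4 → q' = 2.9892.
Δq = 3.4216 − 2.9892 = 0.4324; the wedge equals the tax, 4.
The triangle = ½ × 0.4324 × 4 = €0.86.

€0.86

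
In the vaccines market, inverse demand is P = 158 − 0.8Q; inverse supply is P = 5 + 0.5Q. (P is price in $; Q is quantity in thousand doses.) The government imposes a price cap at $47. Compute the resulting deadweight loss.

$737.86 thousand

Competitive equilibrium: 158 − 0.8Q = 5 + 0.5Q → Q* = 117.6923, P* = 63.8462.
At the ceiling P = 47, quantity supplied = (47 − 5)/0.5 = 84.
Willingness to pay at Q' = 84: 158 − 0.8·84 = 90.8.
ΔQ = 117.6923 − 84 = 33.6923; wedge = 90.8 − 47 = 43.8.
DWL = ½ × 33.6923 × 43.8 = $737.86 thousand.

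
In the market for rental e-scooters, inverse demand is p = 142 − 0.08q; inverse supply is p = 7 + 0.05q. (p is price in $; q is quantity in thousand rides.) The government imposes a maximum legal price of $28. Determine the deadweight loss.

Competitive equilibrium: 142 − 0.08q = 7 + 0.05q → q* = 1038.4615, p* = 58.9231.
At the ceiling p = 28, quantity supplied = (28 − 7)/0.05 = 420.
Willingness to pay at q' = 420: 142 − 0.08·420 = 108.4.
Δq = 1038.4615 − 420 = 618.4615; wedge = 108.4 − 28 = 80.4.
Welfare loss = ½ × 618.4615 × 80.4 = $24862.15 thousand.

$24862.15 thousand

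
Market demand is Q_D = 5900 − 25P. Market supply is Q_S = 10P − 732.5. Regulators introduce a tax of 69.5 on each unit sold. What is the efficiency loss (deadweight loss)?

In inverse form: demand P = 236 − 0.04Q, supply P = 73.25 + 0.1Q.
Competitive equilibrium: 236 − 0.04Q = 73.25 + 0.1Q → Q* = 1162.5, P* = 189.5.
With the tax, the buyer price exceeds the seller price by 69.5: (236 − 0.04Q) − (73.25 + 0.1Q) = 69.5 → Q' = 666.0714.
ΔQ = 1162.5 − 666.0714 = 496.4286; the wedge equals the tax, 69.5.
Deadweight loss = ½ × 496.4286 × 69.5 = 17250.89.

17250.89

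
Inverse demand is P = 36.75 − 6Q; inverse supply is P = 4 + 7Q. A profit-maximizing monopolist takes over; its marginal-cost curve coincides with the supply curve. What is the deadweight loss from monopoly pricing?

4.11

Competitive equilibrium: 36.75 − 6Q = 4 + 7Q → Q* = 2.5192, P* = 21.6346.
Marginal revenue: MR = 36.75 − 12Q. Set MR = MC: 36.75 − 12Q = 4 + 7Q → Q_m = 1.7237.
Price P_m = 36.75 − 6·1.7237 = 26.4078; MC(Q_m) = 4 + 7·1.7237 = 16.0659.
Competitive Q* = 2.5192, so ΔQ = 0.7955; wedge = 26.4078 − 16.0659 = 10.3419.
The triangle = ½ × 0.7955 × 10.3419 = 4.11.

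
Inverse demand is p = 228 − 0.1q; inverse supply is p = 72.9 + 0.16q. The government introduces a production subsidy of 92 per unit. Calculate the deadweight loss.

Competitive equilibrium: 228 − 0.1q = 72.9 + 0.16q → q* = 596.5385, p* = 168.3462.
The subsidy lowers effective supply by 92: p = 0.16q − 19.1.
New quantity: 228 − 0.1q = 0.16q − 19.1 → q' = 950.3846.
Overproduction Δq = 950.3846 − 596.5385 = 353.8461; wedge = subsidy = 92.
DWL = ½ × 353.8461 × 92 = 16276.92.

16276.92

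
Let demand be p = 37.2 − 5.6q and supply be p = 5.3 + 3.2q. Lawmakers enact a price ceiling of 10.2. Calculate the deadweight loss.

Competitive equilibrium: 37.2 − 5.6q = 5.3 + 3.2q → q* = 3.625, p* = 16.9.
At the ceiling p = 10.2, quantity supplied = (10.2 − 5.3)/3.2 = 1.5313.
Willingness to pay at q' = 1.5313: 37.2 − 5.6·1.5313 = 28.6247.
Δq = 3.625 − 1.5313 = 2.0937; wedge = 28.6247 − 10.2 = 18.4247.
The triangle = ½ × 2.0937 × 18.4247 = 19.29.

19.29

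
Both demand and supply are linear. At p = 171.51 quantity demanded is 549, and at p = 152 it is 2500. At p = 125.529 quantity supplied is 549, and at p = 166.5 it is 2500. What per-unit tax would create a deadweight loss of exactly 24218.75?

Demand slope = (152 − 171.51)/(2500 − 549) = −0.01, so p = 177 − 0.01q.
Supply slope = (166.5 − 125.529)/(2500 − 549) = 0.021, so p = 114 + 0.021q.
Competitive equilibrium: 177 − 0.01q = 114 + 0.021q → q* = 2032.2581, p* = 156.6774.
A tax t gives Δq = t/0.031 and wedge t, so DWL = t²/0.062.
t²/0.062 = 24218.75 → t² = 1501.5625 → t = 38.75.

38.75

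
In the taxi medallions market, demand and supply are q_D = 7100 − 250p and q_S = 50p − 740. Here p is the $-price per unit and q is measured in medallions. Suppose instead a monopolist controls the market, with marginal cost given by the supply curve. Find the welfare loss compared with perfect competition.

In inverse form: demand p = 28.4 − 0.004q, supply p = 14.8 + 0.02q.
Competitive equilibrium: 28.4 − 0.004q = 14.8 + 0.02q → q* = 566.6667, p* = 26.1333.
Marginal revenue: MR = 28.4 − 0.008q. Set MR = MC: 28.4 − 0.008q = 14.8 + 0.02q → q_m = 485.7143.
Price p_m = 28.4 − 0.004·485.7143 = 26.4571; MC(q_m) = 14.8 + 0.02·485.7143 = 24.5143.
Competitive q* = 566.6667, so Δq = 80.9524; wedge = 26.4571 − 24.5143 = 1.9428.
DWL = ½ × 80.9524 × 1.9428 = $78.64.

$78.64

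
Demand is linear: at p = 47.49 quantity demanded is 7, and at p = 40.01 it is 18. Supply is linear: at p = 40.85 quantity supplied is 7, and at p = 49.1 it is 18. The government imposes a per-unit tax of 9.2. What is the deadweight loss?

29.59

Demand slope = (40.01 − 47.49)/(18 − 7) = −0.68, so p = 52.25 − 0.68q.
Supply slope = (49.1 − 40.85)/(18 − 7) = 0.75, so p = 35.6 + 0.75q.
Competitive equilibrium: 52.25 − 0.68q = 35.6 + 0.75q → q* = 11.6434, p* = 44.3325.
With the tax, the buyer price exceeds the seller price by 9.2: (52.25 − 0.68q) − (35.6 + 0.75q) = 9.2 → q' = 5.2098.
Δq = 11.6434 − 5.2098 = 6.4336; the wedge equals the tax, 9.2.
Welfare loss = ½ × 6.4336 × 9.2 = 29.59.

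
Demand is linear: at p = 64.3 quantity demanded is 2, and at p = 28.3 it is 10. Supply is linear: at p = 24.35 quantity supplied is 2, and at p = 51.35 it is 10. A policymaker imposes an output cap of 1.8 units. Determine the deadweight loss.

Demand slope = (28.3 − 64.3)/(10 − 2) = −4.5, so p = 73.3 − 4.5q.
Supply slope = (51.35 − 24.35)/(10 − 2) = 3.375, so p = 17.6 + 3.375q.
Competitive equilibrium: 73.3 − 4.5q = 17.6 + 3.375q → q* = 7.073, p* = 41.4714.
At q = 1.8: demand price = 73.3 − 4.5·1.8 = 65.2; supply price = 17.6 + 3.375·1.8 = 23.675.
Δq = 7.073 − 1.8 = 5.273; wedge = 65.2 − 23.675 = 41.525.
The triangle = ½ × 5.273 × 41.525 = 109.48.

109.48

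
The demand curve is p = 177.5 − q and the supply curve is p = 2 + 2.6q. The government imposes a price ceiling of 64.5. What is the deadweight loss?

1099.19

Competitive equilibrium: 177.5 − q = 2 + 2.6q → q* = 48.75, p* = 128.75.
At the ceiling p = 64.5, quantity supplied = (64.5 − 2)/2.6 = 24.0385.
Willingness to pay at q' = 24.0385: 177.5 − 1·24.0385 = 153.4615.
Δq = 48.75 − 24.0385 = 24.7115; wedge = 153.4615 − 64.5 = 88.9615.
DWL = ½ × 24.7115 × 88.9615 = 1099.19.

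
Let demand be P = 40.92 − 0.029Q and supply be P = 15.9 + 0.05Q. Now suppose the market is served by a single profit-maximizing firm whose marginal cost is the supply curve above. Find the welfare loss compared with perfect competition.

Competitive equilibrium: 40.92 − 0.029Q = 15.9 + 0.05Q → Q* = 316.7089, P* = 31.7354.
Marginal revenue: MR = 40.92 − 0.058Q. Set MR = MC: 40.92 − 0.058Q = 15.9 + 0.05Q → Q_m = 231.6667.
Price P_m = 40.92 − 0.029·231.6667 = 34.2017; MC(Q_m) = 15.9 + 0.05·231.6667 = 27.4833.
Competitive Q* = 316.7089, so ΔQ = 85.0422; wedge = 34.2017 − 27.4833 = 6.7184.
Deadweight loss = ½ × 85.0422 × 6.7184 = 285.67.

285.67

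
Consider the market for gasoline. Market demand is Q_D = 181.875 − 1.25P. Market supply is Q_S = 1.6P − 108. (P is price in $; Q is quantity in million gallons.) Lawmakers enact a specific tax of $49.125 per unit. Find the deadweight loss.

In inverse form: demand P = 145.5 − 0.8Q, supply P = 67.5 + 0.625Q.
Competitive equilibrium: 145.5 − 0.8Q = 67.5 + 0.625Q → Q* = 54.7368, P* = 101.7105.
With the tax, the buyer price exceeds the seller price by 49.125: (145.5 − 0.8Q) − (67.5 + 0.625Q) = 49.125 → Q' = 20.2632.
ΔQ = 54.7368 − 20.2632 = 34.4736; the wedge equals the tax, 49.125.
Welfare loss = ½ × 34.4736 × 49.125 = $846.76 million.

$846.76 million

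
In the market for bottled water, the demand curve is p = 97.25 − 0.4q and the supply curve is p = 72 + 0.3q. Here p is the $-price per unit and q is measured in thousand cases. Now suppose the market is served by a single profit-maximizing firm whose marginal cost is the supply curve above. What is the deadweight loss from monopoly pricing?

Competitive equilibrium: 97.25 − 0.4q = 72 + 0.3q → q* = 36.0714, p* = 82.8214.
Marginal revenue: MR = 97.25 − 0.8q. Set MR = MC: 97.25 − 0.8q = 72 + 0.3q → q_m = 22.9545.
Price p_m = 97.25 − 0.4·22.9545 = 88.0682; MC(q_m) = 72 + 0.3·22.9545 = 78.8864.
Competitive q* = 36.0714, so Δq = 13.1169; wedge = 88.0682 − 78.8864 = 9.1818.
DWL = ½ × 13.1169 × 9.1818 = $60.22 thousand.

$60.22 thousand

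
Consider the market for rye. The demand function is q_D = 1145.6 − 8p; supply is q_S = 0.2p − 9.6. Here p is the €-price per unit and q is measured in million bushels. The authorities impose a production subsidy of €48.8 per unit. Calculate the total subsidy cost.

€1371.16 million

In inverse form: demand p = 143.2 − 0.125q, supply p = 48 + 5q.
Competitive equilibrium: 143.2 − 0.125q = 48 + 5q → q* = 18.5756, p* = 140.878.
The subsidy lowers effective supply by 48.8: p = 5q − 0.8.
New quantity: 143.2 − 0.125q = 5q − 0.8 → q' = 28.0976.
Total subsidy cost = 48.8 × 28.0976 = €1371.16 million.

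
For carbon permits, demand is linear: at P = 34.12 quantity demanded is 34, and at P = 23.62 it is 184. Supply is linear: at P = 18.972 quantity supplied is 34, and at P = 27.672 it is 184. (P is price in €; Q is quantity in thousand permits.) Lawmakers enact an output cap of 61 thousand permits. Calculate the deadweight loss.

Demand slope = (23.62 − 34.12)/(184 − 34) = −0.07, so P = 36.5 − 0.07Q.
Supply slope = (27.672 − 18.972)/(184 − 34) = 0.058, so P = 17 + 0.058Q.
Competitive equilibrium: 36.5 − 0.07Q = 17 + 0.058Q → Q* = 152.3438, P* = 25.8359.
At Q = 61: demand price = 36.5 − 0.07·61 = 32.23; supply price = 17 + 0.058·61 = 20.538.
ΔQ = 152.3438 − 61 = 91.3438; wedge = 32.23 − 20.538 = 11.692.
DWL = ½ × 91.3438 × 11.692 = €534 thousand.

€534 thousand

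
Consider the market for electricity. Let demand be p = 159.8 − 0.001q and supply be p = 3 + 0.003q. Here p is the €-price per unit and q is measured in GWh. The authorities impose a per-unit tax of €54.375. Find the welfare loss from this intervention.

€369580.08

Competitive equilibrium: 159.8 − 0.001q = 3 + 0.003q → q* = 39200, p* = 120.6.
With the tax, the buyer price exceeds the seller price by 54.375: (159.8 − 0.001q) − (3 + 0.003q) = 54.375 → q' = 25606.25.
Δq = 39200 − 25606.25 = 13593.75; the wedge equals the tax, 54.375.
Welfare loss = ½ × 13593.75 × 54.375 = €369580.08.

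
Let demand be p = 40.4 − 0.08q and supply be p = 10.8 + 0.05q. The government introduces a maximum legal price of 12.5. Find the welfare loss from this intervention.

2438.59

Competitive equilibrium: 40.4 − 0.08q = 10.8 + 0.05q → q* = 227.6923, p* = 22.1846.
At the ceiling p = 12.5, quantity supplied = (12.5 − 10.8)/0.05 = 34.
Willingness to pay at q' = 34: 40.4 − 0.08·34 = 37.68.
Δq = 227.6923 − 34 = 193.6923; wedge = 37.68 − 12.5 = 25.18.
The triangle = ½ × 193.6923 × 25.18 = 2438.59.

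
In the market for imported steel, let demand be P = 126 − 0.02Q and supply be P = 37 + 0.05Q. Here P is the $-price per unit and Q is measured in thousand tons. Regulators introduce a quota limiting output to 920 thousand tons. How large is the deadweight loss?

Competitive equilibrium: 126 − 0.02Q = 37 + 0.05Q → Q* = 1271.4286, P* = 100.5714.
At Q = 920: demand price = 126 − 0.02·920 = 107.6; supply price = 37 + 0.05·920 = 83.
ΔQ = 1271.4286 − 920 = 351.4286; wedge = 107.6 − 83 = 24.6.
DWL = ½ × 351.4286 × 24.6 = $4322.57 thousand.

$4322.57 thousand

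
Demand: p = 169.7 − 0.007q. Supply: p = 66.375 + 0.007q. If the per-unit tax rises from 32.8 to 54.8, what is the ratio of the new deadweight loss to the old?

2.791

Competitive equilibrium: 169.7 − 0.007q = 66.375 + 0.007q → q* = 7380.3571, p* = 118.0375.
For a per-unit tax t: Δq = t/0.014, so DWL = ½·t·(t/0.014) = t²/0.028.
At t = 32.8: DWL = 38422.857. At t = 54.8: DWL = 107251.429.
Ratio = (54.8/32.8)² = 2.791.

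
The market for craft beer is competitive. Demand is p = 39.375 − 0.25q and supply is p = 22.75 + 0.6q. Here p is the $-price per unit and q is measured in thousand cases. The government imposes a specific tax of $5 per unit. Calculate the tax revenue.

$68.38 thousand

Competitive equilibrium: 39.375 − 0.25q = 22.75 + 0.6q → q* = 19.5588, p* = 34.4853.
With the tax, the buyer price exceeds the seller price by 5: (39.375 − 0.25q) − (22.75 + 0.6q) = 5 → q' = 13.6765.
Tax revenue = 5 × 13.6765 = $68.38 thousand.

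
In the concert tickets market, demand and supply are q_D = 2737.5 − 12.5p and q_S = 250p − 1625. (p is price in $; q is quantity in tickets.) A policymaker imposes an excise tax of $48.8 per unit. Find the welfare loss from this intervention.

In inverse form: demand p = 219 − 0.08q, supply p = 6.5 + 0.004q.
Competitive equilibrium: 219 − 0.08q = 6.5 + 0.004q → q* = 2529.7619, p* = 16.619.
With the tax, the buyer price exceeds the seller price by 48.8: (219 − 0.08q) − (6.5 + 0.004q) = 48.8 → q' = 1948.8095.
Δq = 2529.7619 − 1948.8095 = 580.9524; the wedge equals the tax, 48.8.
DWL = ½ × 580.9524 × 48.8 = $14175.24.

$14175.24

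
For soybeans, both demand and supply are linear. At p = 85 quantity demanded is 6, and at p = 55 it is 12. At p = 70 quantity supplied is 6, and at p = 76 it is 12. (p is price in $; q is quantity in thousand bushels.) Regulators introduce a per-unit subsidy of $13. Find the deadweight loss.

$14.08 thousand

Demand slope = (55 − 85)/(12 − 6) = −5, so p = 115 − 5q.
Supply slope = (76 − 70)/(12 − 6) = 1, so p = 64 + q.
Competitive equilibrium: 115 − 5q = 64 + q → q* = 8.5, p* = 72.5.
The subsidy lowers effective supply by 13: p = 51 + q.
New quantity: 115 − 5q = 51 + q → q' = 10.6667.
Overproduction Δq = 10.6667 − 8.5 = 2.1667; wedge = subsidy = 13.
Deadweight loss = ½ × 2.1667 × 13 = $14.08 thousand.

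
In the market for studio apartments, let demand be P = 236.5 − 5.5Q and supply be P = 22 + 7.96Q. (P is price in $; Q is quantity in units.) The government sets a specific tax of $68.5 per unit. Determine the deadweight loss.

$174.30

Competitive equilibrium: 236.5 − 5.5Q = 22 + 7.96Q → Q* = 15.9361, P* = 148.8514.
With the tax, the buyer price exceeds the seller price by 68.5: (236.5 − 5.5Q) − (22 + 7.96Q) = 68.5 → Q' = 10.847.
ΔQ = 15.9361 − 10.847 = 5.0891; the wedge equals the tax, 68.5.
Deadweight loss = ½ × 5.0891 × 68.5 = $174.30.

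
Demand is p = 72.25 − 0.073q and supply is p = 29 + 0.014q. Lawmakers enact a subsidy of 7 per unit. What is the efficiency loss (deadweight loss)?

281.61

Competitive equilibrium: 72.25 − 0.073q = 29 + 0.014q → q* = 497.1264, p* = 35.9598.
The subsidy lowers effective supply by 7: p = 22 + 0.014q.
New quantity: 72.25 − 0.073q = 22 + 0.014q → q' = 577.5862.
Overproduction Δq = 577.5862 − 497.1264 = 80.4598; wedge = subsidy = 7.
DWL = ½ × 80.4598 × 7 = 281.61.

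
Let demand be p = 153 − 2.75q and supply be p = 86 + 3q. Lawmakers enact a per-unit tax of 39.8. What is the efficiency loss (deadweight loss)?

137.74

Competitive equilibrium: 153 − 2.75q = 86 + 3q → q* = 11.6522, p* = 120.9565.
With the tax, the buyer price exceeds the seller price by 39.8: (153 − 2.75q) − (86 + 3q) = 39.8 → q' = 4.7304.
Δq = 11.6522 − 4.7304 = 6.9218; the wedge equals the tax, 39.8.
DWL = ½ × 6.9218 × 39.8 = 137.74.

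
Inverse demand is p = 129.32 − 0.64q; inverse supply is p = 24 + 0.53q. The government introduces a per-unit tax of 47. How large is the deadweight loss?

Competitive equilibrium: 129.32 − 0.64q = 24 + 0.53q → q* = 90.0171, p* = 71.7091.
With the tax, the buyer price exceeds the seller price by 47: (129.32 − 0.64q) − (24 + 0.53q) = 47 → q' = 49.8462.
Δq = 90.0171 − 49.8462 = 40.1709; the wedge equals the tax, 47.
Deadweight loss = ½ × 40.1709 × 47 = 944.02.

944.02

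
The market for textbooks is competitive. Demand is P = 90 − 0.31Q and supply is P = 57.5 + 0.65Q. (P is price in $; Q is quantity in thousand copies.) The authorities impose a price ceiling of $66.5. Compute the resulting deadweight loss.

$192.15 thousand

Competitive equilibrium: 90 − 0.31Q = 57.5 + 0.65Q → Q* = 33.8542, P* = 79.5052.
At the ceiling P = 66.5, quantity supplied = (66.5 − 57.5)/0.65 = 13.8462.
Willingness to pay at Q' = 13.8462: 90 − 0.31·13.8462 = 85.7077.
ΔQ = 33.8542 − 13.8462 = 20.008; wedge = 85.7077 − 66.5 = 19.2077.
The triangle = ½ × 20.008 × 19.2077 = $192.15 thousand.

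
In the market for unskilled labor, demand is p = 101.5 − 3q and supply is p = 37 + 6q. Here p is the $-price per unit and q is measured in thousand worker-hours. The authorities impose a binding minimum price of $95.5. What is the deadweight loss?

Competitive equilibrium: 101.5 − 3q = 37 + 6q → q* = 7.16667, p* = 80.
At the floor p = 95.5, quantity demanded = (101.5 − 95.5)/3 = 2.
Sellers' marginal cost at q' = 2: 37 + 6·2 = 49.
Δq = 7.16667 − 2 = 5.16667; wedge = 95.5 − 49 = 46.5.
The triangle = ½ × 5.16667 × 46.5 = $120.125 thousand.

$120.125 thousand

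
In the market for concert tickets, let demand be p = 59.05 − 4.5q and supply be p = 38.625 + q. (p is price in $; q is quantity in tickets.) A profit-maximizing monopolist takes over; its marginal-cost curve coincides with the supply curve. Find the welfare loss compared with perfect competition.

Competitive equilibrium: 59.05 − 4.5q = 38.625 + q → q* = 3.7136, p* = 42.3386.
Marginal revenue: MR = 59.05 − 9q. Set MR = MC: 59.05 − 9q = 38.625 + q → q_m = 2.0425.
Price p_m = 59.05 − 4.5·2.0425 = 49.8588; MC(q_m) = 38.625 + 1·2.0425 = 40.6675.
Competitive q* = 3.7136, so Δq = 1.6711; wedge = 49.8588 − 40.6675 = 9.1913.
The triangle = ½ × 1.6711 × 9.1913 = $7.68.

$7.68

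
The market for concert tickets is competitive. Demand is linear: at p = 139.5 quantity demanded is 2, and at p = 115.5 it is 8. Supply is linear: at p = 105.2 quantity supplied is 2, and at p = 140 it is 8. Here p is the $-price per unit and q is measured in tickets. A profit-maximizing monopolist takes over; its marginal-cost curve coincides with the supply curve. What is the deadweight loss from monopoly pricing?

$12.45

Demand slope = (115.5 − 139.5)/(8 − 2) = −4, so p = 147.5 − 4q.
Supply slope = (140 − 105.2)/(8 − 2) = 5.8, so p = 93.6 + 5.8q.
Competitive equilibrium: 147.5 − 4q = 93.6 + 5.8q → q* = 5.5, p* = 125.5.
Marginal revenue: MR = 147.5 − 8q. Set MR = MC: 147.5 − 8q = 93.6 + 5.8q → q_m = 3.9058.
Price p_m = 147.5 − 4·3.9058 = 131.8768; MC(q_m) = 93.6 + 5.8·3.9058 = 116.2536.
Competitive q* = 5.5, so Δq = 1.5942; wedge = 131.8768 − 116.2536 = 15.6232.
The triangle = ½ × 1.5942 × 15.6232 = $12.45.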